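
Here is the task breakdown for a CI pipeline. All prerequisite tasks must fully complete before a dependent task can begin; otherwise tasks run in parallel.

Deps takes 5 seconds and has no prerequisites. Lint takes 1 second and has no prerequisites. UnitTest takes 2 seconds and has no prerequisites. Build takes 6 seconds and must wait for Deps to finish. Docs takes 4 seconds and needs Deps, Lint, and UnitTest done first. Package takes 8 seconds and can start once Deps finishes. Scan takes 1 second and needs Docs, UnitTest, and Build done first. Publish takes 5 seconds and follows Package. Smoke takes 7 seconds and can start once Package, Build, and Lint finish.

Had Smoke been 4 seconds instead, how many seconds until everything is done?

Baseline: Deps→Package→Smoke = 5+8+7 = 20 → 20 seconds.
Since Smoke is critical, the -3 change carries straight to that chain (now 17 seconds).
Now Deps→Package→Publish = 5+8+5 = 18 is longest, so the finish becomes 18 seconds.

18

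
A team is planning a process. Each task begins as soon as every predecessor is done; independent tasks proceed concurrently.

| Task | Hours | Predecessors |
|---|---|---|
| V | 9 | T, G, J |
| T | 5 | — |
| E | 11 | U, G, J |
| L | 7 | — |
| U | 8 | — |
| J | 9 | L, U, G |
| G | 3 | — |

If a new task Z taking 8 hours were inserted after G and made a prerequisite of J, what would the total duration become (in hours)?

31

Originally the plan takes 28 hours.
With Z inserted, J now waits for max(L, U, G, Z).
New critical path: G→Z→J→E = 3+8+9+11 = 31 ⇒ 31 hours.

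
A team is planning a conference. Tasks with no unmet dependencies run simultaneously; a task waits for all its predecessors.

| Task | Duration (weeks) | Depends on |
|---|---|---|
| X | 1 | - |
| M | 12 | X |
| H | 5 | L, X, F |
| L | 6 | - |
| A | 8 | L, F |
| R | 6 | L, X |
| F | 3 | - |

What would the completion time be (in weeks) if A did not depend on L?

With the dependency in place, L→A = 6+8 = 14 sets the finish at 14 weeks.
Without L→A, A's earliest start moves from 6 to 3.
The longest chain is now X→M = 1+12 = 13, so the conference takes 13 weeks.

13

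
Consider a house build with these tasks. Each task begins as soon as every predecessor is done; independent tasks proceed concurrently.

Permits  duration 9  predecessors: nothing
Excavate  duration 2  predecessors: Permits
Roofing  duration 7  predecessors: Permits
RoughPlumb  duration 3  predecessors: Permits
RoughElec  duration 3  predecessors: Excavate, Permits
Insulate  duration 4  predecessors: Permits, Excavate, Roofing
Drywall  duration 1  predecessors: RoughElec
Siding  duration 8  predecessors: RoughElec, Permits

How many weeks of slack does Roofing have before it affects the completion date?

Permits→Excavate→RoughElec→Siding = 9+2+3+8 = 22 sets the makespan at 22 weeks.
Roofing finishes as early as 16 and must finish by 18.
Float = 22 − 20 = 2.

2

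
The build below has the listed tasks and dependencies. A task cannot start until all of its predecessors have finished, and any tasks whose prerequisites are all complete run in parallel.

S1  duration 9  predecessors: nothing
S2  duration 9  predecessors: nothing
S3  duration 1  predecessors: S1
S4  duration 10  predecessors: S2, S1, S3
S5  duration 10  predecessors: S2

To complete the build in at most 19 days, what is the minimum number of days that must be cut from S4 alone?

1

Current finish: 20 days; target: 19.
S4 is on every critical path, so each day cut from S4 cuts the finish by one (this holds down to a finish of 19).
Need 20 − 19 = 1 day off S4 → S4 becomes 9 days, finish becomes 19.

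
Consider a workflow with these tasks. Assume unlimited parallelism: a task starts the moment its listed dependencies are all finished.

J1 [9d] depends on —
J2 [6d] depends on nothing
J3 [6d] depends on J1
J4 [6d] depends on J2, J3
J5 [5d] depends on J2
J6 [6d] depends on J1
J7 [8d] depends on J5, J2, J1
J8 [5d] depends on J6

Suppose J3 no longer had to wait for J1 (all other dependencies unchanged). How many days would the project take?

20

Before: longest chain J1→J3→J4 = 9+6+6 = 21, finish 21.
Without J1→J3, J3's earliest start moves from 9 to 0.
After: J1→J6→J8 = 9+6+5 = 20 → 20 days.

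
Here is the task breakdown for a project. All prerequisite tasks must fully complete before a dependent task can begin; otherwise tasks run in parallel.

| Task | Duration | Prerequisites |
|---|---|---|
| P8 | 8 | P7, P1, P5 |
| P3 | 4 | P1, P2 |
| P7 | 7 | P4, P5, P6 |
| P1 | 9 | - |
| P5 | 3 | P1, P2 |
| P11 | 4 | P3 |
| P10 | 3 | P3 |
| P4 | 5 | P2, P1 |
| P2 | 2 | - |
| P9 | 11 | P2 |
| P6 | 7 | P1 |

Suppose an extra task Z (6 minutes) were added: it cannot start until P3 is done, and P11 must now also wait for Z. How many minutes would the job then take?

Originally the job takes 31 minutes.
With Z inserted, P11 now waits for max(P3, Z).
New critical path: P1→P6→P7→P8 = 9+7+7+8 = 31 ⇒ 31 minutes.

31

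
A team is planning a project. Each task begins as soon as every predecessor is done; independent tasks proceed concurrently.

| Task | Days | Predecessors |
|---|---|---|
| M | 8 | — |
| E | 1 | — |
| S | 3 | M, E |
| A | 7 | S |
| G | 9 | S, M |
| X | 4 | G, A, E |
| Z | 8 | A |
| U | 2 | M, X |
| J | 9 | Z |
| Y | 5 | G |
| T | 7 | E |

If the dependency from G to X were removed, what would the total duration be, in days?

With the dependency in place, M→S→A→Z→J = 8+3+7+8+9 = 35 sets the finish at 35 days.
Without G→X, X's earliest start moves from 20 to 18.
New critical path: M→S→A→Z→J = 8+3+7+8+9 = 35 ⇒ 35 days.

35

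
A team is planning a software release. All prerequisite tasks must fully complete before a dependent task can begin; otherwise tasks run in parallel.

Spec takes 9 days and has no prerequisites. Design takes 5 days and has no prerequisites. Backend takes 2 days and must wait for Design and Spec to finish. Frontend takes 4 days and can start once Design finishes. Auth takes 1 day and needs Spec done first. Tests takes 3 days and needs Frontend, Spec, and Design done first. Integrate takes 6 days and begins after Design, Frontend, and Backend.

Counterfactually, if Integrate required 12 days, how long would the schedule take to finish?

23

Actual critical path: Spec→Backend→Integrate = 9+2+6 = 17 ⇒ 17 days.
Integrate is on the critical path; changing it to 12 makes that path 23 days.
No other chain overtakes it, so the finish is 23 days.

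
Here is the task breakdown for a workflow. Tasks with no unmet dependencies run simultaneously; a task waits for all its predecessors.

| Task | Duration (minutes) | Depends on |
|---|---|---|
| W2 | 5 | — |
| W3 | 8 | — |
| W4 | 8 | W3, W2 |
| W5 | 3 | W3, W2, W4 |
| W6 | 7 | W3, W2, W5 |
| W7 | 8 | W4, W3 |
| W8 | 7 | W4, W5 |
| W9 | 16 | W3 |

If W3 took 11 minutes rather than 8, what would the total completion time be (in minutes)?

As given, the longest chain is W3→W4→W5→W6 = 8+8+3+7 = 26, so the finish is 26 minutes.
W3 lies on that path, so at 11 minutes the path becomes 29 minutes.
That remains the longest chain; total 29 minutes.

29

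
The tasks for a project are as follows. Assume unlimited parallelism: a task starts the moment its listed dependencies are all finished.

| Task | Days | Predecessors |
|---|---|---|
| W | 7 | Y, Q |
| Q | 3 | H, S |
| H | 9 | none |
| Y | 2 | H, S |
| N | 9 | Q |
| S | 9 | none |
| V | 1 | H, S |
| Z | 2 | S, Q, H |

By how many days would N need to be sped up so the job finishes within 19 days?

Current finish: 21 days; target: 19.
N is on every critical path, so each day cut from N cuts the finish by one (this holds down to a finish of 19).
Need 21 − 19 = 2 days off N → N becomes 7 days, finish becomes 19.

2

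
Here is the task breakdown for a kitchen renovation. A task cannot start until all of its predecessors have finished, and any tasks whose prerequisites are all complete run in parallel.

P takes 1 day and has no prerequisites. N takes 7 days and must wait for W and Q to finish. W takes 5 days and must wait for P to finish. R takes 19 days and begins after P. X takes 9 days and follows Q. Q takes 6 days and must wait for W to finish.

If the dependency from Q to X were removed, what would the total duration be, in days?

20

Original critical path: P→W→Q→X = 1+5+6+9 = 21 ⇒ 21 days.
Without Q→X, X's earliest start moves from 12 to 0.
The longest chain is now P→R = 1+19 = 20, so the plan takes 20 days.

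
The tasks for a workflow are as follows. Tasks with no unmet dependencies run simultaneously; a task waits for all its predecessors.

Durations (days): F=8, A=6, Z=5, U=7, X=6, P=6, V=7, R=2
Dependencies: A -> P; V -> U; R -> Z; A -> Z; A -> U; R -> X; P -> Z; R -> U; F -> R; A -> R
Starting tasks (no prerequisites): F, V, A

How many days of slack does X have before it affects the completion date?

1

F→R→U = 8+2+7 = 17 sets the makespan at 17 days.
Longest path through X: 16 days (earliest finish 16, latest finish 17).
So X can slip 17 − 16 = 1 day.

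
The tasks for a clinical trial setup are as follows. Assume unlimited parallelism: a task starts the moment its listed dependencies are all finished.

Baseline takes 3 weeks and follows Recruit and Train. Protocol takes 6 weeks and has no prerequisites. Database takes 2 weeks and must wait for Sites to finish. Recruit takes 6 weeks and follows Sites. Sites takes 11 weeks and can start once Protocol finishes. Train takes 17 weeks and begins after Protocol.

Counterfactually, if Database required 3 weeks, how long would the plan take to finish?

26

Baseline: Protocol→Sites→Recruit→Baseline = 6+11+6+3 = 26 → 26 weeks.
The longest path through Database is only 19 weeks, so Database has float 7.
The critical path is still Protocol→Sites→Recruit→Baseline; finish is now 26 weeks.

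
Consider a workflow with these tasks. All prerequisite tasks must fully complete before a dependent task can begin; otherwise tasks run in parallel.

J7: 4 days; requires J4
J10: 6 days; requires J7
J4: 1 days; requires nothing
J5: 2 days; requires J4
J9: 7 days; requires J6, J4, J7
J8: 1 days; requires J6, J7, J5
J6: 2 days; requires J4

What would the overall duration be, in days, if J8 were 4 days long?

12

Critical path before the change: J4→J7→J9 = 1+4+7 = 12 giving 12 days.
J8 has 6 days of float (longest path through it is 6).
That remains the longest chain; total 12 days.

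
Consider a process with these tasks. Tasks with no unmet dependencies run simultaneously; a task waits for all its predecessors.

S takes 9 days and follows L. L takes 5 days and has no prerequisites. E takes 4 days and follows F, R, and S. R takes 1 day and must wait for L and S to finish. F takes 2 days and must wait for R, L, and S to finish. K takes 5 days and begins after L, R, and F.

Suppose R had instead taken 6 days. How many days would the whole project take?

27

The binding path is L→S→R→F→K = 5+9+1+2+5 = 22; finish at 22 days.
R lies on that path, so at 6 days the path becomes 27 days.
That remains the longest chain; total 27 days.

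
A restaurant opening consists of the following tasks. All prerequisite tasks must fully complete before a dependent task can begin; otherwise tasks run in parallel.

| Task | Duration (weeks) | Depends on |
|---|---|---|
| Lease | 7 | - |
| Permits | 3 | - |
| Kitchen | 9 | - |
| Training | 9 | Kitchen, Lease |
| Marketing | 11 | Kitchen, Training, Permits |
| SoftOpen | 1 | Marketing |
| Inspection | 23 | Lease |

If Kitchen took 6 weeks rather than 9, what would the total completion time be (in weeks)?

The binding path is Kitchen→Training→Marketing→SoftOpen = 9+9+11+1 = 30; finish at 30 weeks.
Since Kitchen is critical, the -3 change carries straight to that chain (now 27 weeks).
The binding chain switches to Lease→Inspection = 7+23 = 30; finish 30 weeks.

30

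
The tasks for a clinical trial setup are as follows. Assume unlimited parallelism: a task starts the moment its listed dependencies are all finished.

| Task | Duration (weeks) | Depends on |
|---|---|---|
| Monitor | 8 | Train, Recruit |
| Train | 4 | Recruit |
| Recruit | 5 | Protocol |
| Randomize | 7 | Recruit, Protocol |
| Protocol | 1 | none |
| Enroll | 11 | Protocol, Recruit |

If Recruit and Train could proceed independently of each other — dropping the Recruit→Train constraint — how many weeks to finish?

17

With the dependency in place, Protocol→Recruit→Train→Monitor = 1+5+4+8 = 18 sets the finish at 18 weeks.
Without Recruit→Train, Train's earliest start moves from 6 to 0.
New critical path: Protocol→Recruit→Enroll = 1+5+11 = 17 ⇒ 17 weeks.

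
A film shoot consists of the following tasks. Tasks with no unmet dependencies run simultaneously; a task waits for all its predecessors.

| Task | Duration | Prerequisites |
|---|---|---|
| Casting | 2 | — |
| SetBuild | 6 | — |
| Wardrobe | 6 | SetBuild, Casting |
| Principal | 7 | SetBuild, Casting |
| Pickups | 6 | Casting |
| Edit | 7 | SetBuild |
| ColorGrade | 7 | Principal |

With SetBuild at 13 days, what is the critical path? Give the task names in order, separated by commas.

The binding path is SetBuild→Principal→ColorGrade = 6+7+7 = 20; finish at 20 days.
Since SetBuild is critical, the +7 change carries straight to that chain (now 27 days).
The critical path is still SetBuild→Principal→ColorGrade; finish is now 27 days.

SetBuild, Principal, ColorGrade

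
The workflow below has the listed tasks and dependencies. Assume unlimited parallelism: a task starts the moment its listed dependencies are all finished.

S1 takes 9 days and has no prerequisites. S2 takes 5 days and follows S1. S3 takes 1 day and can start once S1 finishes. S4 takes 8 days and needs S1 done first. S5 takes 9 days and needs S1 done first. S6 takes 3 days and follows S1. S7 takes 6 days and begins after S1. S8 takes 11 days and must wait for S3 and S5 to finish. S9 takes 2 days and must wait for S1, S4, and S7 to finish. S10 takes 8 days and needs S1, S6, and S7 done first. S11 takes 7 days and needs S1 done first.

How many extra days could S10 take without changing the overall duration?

S1→S5→S8 = 9+9+11 = 29 sets the makespan at 29 days.
S10 finishes as early as 23 and must finish by 29.
Float = 29 − 23 = 6.

6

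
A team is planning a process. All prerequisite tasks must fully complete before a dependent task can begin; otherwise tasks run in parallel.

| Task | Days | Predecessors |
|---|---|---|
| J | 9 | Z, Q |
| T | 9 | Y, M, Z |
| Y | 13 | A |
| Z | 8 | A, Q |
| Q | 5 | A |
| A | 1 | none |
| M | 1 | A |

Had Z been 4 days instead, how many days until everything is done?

23

Critical path before the change: A→Q→Z→T = 1+5+8+9 = 23 giving 23 days.
Since Z is critical, the -4 change carries straight to that chain (now 19 days).
The binding chain switches to A→Y→T = 1+13+9 = 23; finish 23 days.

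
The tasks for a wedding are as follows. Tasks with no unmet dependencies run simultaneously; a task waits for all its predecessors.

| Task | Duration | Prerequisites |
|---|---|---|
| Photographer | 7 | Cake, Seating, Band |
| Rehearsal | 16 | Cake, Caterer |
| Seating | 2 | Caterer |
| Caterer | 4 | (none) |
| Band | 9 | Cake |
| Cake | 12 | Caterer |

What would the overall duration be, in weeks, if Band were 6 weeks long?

Actual critical path: Caterer→Cake→Band→Photographer = 4+12+9+7 = 32 ⇒ 32 weeks.
Band is on the critical path; changing it to 6 makes that path 29 weeks.
Now Caterer→Cake→Rehearsal = 4+12+16 = 32 is longest, so the finish becomes 32 weeks.

32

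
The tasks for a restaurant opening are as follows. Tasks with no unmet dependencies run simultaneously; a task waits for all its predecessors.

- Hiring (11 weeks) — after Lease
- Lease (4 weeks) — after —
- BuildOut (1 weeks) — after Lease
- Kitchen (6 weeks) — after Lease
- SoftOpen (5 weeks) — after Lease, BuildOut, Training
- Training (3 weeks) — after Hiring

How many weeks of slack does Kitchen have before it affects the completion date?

13

Lease→Hiring→Training→SoftOpen = 4+11+3+5 = 23 sets the makespan at 23 weeks.
Longest path through Kitchen: 10 weeks (earliest finish 10, latest finish 23).
Float = 23 − 10 = 13.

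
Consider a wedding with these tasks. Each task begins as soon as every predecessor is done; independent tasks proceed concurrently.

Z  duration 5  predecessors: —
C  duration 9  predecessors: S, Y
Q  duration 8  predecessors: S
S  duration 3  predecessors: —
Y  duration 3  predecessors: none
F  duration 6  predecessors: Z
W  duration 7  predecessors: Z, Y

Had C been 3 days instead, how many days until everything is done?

12

The binding path is S→C = 3+9 = 12; finish at 12 days.
C lies on that path, so at 3 days the path becomes 6 days.
The binding chain switches to Z→W = 5+7 = 12; finish 12 days.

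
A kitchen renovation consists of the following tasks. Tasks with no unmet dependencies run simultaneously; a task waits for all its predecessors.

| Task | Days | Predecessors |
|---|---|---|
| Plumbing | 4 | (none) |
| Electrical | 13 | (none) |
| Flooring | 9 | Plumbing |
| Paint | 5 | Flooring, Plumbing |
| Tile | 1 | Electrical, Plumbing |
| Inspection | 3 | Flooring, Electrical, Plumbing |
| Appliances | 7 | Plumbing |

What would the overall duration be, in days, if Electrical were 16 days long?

Actual critical path: Plumbing→Flooring→Paint = 4+9+5 = 18 ⇒ 18 days.
The longest path through Electrical is only 16 days, so Electrical has float 2.
New critical path: Electrical→Inspection = 16+3 = 19 ⇒ 19 days.

19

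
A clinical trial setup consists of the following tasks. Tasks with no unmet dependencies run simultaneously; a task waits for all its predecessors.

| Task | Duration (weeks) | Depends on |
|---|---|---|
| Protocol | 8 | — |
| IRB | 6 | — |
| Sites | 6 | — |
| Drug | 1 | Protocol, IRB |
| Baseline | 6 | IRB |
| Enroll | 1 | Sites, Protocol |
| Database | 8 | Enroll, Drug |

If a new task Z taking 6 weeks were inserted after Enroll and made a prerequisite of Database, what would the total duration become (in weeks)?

23

Originally the job takes 17 weeks.
With Z inserted, Database now waits for max(Enroll, Drug, Z).
New critical path: Protocol→Enroll→Z→Database = 8+1+6+8 = 23 ⇒ 23 weeks.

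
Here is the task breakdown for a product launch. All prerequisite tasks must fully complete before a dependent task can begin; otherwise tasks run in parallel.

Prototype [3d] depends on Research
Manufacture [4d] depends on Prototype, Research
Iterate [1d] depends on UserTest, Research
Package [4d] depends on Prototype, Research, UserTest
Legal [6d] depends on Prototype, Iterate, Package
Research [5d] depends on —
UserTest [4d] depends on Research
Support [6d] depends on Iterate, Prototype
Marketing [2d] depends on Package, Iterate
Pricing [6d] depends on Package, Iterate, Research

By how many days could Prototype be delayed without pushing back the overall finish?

1

Critical path: Research→UserTest→Package→Pricing = 5+4+4+6 = 19, so the finish is 19 days.
Longest path through Prototype: 18 days (earliest finish 8, latest finish 9).
Float = 19 − 18 = 1.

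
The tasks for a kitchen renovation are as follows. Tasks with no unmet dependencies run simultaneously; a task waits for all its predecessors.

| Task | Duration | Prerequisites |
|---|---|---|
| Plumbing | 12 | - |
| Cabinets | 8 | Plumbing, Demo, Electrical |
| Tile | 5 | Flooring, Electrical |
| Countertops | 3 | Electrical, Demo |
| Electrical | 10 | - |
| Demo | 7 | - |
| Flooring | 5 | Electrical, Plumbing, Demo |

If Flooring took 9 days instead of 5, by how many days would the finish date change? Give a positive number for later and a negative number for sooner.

4

Baseline: Plumbing→Flooring→Tile = 12+5+5 = 22 → 22 days.
Since Flooring is critical, the +4 change carries straight to that chain (now 26 days).
That remains the longest chain; total 26 days.
Change in finish: 26 − 22 = +4 days.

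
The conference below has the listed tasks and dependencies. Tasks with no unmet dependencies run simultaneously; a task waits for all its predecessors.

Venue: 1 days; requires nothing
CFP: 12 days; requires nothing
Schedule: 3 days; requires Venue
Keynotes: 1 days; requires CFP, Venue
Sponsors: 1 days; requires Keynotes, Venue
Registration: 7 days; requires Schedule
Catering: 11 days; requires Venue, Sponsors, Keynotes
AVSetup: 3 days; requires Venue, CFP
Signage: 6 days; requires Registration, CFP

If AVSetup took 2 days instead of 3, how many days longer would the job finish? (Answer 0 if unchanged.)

Baseline: CFP→Keynotes→Sponsors→Catering = 12+1+1+11 = 25 → 25 days.
AVSetup has 10 days of float (longest path through it is 15).
That remains the longest chain; total 25 days.
Change in finish: 25 − 25 = +0 days.

0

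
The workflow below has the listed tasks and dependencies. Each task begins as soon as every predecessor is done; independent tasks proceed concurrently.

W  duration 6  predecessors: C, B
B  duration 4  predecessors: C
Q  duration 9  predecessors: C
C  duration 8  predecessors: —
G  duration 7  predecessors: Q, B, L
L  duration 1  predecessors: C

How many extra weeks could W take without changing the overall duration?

6

The longest chain is C→Q→G = 8+9+7 = 24; overall finish 24 weeks.
W finishes as early as 18 and must finish by 24.
So W can slip 24 − 18 = 6 weeks.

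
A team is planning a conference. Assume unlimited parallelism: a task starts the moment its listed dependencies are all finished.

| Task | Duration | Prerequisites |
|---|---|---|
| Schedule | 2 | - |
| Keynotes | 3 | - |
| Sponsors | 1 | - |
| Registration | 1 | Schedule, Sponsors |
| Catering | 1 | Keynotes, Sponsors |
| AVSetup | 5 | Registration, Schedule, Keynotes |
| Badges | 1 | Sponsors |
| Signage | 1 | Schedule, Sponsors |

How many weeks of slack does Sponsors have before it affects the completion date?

1

The longest chain is Schedule→Registration→AVSetup = 2+1+5 = 8; overall finish 8 weeks.
The longest chain containing Sponsors totals 7 weeks.
Slack of Sponsors = 1 − 0 = 1 week.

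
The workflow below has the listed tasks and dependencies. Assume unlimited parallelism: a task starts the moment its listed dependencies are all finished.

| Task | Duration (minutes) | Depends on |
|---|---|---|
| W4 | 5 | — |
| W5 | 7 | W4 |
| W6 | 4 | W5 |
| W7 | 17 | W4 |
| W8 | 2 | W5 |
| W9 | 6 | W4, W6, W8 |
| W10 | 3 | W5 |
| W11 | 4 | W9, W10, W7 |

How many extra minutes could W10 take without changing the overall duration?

The longest chain is W4→W5→W6→W9→W11 = 5+7+4+6+4 = 26; overall finish 26 minutes.
W10 finishes as early as 15 and must finish by 22.
Slack of W10 = 19 − 12 = 7 minutes.

7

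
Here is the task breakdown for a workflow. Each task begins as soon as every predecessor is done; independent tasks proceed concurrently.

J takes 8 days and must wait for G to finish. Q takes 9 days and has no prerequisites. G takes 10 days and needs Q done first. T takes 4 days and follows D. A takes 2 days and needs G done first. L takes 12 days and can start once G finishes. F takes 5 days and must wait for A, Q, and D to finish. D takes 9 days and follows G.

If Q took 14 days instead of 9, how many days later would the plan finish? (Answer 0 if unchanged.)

5

Critical path before the change: Q→G→D→F = 9+10+9+5 = 33 giving 33 days.
Since Q is critical, the +5 change carries straight to that chain (now 38 days).
The critical path is still Q→G→D→F; finish is now 38 days.
Change in finish: 38 − 33 = +5 days.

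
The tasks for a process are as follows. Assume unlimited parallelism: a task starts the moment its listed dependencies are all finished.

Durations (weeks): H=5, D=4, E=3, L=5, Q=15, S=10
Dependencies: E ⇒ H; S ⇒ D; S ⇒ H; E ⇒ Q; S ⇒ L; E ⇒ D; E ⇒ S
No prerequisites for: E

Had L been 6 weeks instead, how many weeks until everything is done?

Baseline: E→S→L = 3+10+5 = 18 → 18 weeks.
L lies on that path, so at 6 weeks the path becomes 19 weeks.
No other chain overtakes it, so the finish is 19 weeks.

19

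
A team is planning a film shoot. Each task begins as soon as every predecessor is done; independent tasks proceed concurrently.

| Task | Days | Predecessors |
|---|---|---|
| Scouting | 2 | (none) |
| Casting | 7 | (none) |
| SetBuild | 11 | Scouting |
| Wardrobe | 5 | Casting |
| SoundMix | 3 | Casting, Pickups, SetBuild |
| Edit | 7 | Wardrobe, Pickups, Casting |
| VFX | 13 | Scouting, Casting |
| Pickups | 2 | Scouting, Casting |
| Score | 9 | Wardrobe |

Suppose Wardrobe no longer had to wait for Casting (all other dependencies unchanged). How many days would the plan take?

With the dependency in place, Casting→Wardrobe→Score = 7+5+9 = 21 sets the finish at 21 days.
Without Casting→Wardrobe, Wardrobe's earliest start moves from 7 to 0.
New critical path: Casting→VFX = 7+13 = 20 ⇒ 20 days.

20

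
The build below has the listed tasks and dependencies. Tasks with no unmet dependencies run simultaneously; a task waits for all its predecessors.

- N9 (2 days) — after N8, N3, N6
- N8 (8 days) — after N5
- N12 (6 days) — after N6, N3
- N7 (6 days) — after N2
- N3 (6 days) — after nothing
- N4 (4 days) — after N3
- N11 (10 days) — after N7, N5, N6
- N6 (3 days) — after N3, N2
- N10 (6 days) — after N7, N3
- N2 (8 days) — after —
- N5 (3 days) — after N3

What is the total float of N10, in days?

4

The longest chain is N2→N7→N11 = 8+6+10 = 24; overall finish 24 days.
N10 finishes as early as 20 and must finish by 24.
Float = 24 − 20 = 4.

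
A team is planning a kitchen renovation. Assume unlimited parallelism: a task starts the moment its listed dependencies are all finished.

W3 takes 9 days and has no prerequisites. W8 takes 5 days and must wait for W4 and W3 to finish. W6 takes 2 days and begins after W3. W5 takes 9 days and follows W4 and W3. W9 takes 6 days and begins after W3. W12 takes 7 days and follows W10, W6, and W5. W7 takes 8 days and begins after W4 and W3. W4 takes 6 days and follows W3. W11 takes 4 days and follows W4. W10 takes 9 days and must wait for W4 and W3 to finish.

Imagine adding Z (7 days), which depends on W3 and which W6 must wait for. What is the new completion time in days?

Originally the schedule takes 31 days.
With Z inserted, W6 now waits for max(W3, Z).
New critical path: W3→W4→W5→W12 = 9+6+9+7 = 31 ⇒ 31 days.

31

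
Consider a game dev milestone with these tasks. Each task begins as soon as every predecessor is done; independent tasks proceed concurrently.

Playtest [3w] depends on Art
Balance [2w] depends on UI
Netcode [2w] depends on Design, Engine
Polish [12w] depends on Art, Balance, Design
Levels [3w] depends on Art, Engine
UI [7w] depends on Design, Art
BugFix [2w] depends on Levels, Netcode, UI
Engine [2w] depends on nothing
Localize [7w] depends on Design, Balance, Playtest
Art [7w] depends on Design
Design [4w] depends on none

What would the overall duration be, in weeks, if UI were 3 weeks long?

28

The binding path is Design→Art→UI→Balance→Polish = 4+7+7+2+12 = 32; finish at 32 weeks.
Since UI is critical, the -4 change carries straight to that chain (now 28 weeks).
No other chain overtakes it, so the finish is 28 weeks.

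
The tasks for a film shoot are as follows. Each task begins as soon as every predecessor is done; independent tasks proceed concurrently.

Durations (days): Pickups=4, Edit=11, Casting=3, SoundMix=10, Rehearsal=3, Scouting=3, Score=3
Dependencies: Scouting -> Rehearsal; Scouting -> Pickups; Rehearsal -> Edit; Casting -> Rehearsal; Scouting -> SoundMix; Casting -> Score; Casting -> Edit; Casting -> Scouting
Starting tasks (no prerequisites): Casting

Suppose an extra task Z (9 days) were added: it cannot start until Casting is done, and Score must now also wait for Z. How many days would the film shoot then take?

20

Originally the film shoot takes 20 days.
With Z inserted, Score now waits for max(Casting, Z).
New critical path: Casting→Scouting→Rehearsal→Edit = 3+3+3+11 = 20 ⇒ 20 days.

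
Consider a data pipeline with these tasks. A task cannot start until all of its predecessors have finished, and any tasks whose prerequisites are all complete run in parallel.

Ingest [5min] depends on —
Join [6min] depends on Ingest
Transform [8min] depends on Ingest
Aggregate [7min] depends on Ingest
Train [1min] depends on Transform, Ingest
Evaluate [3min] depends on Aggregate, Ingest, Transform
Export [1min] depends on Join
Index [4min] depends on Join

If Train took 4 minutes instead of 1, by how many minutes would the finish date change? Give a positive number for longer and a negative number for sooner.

1

Critical path before the change: Ingest→Transform→Evaluate = 5+8+3 = 16 giving 16 minutes.
Train is off the critical path — its longest chain is 14 minutes, giving 2 of slack.
Now Ingest→Transform→Train = 5+8+4 = 17 is longest, so the finish becomes 17 minutes.
Change in finish: 17 − 16 = +1 minutes.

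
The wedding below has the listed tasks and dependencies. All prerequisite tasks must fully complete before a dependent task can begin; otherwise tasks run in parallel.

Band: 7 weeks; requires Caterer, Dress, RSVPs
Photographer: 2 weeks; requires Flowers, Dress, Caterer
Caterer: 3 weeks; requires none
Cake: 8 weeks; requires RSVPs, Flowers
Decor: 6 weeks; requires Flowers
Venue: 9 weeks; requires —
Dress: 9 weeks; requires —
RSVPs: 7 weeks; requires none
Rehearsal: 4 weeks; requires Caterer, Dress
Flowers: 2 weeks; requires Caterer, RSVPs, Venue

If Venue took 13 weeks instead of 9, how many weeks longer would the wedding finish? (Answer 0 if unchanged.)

As given, the longest chain is Venue→Flowers→Cake = 9+2+8 = 19, so the finish is 19 weeks.
Venue is on the critical path; changing it to 13 makes that path 23 weeks.
No other chain overtakes it, so the finish is 23 weeks.
Change in finish: 23 − 19 = +4 weeks.

4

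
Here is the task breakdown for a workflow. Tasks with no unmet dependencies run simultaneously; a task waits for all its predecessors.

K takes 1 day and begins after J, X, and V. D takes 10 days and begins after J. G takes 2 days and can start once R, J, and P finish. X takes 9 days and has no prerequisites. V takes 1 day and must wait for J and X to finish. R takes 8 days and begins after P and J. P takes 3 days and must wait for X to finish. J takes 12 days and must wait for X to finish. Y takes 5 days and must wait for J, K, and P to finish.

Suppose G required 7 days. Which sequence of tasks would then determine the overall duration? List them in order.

Critical path before the change: X→J→R→G = 9+12+8+2 = 31 giving 31 days.
Since G is critical, the +5 change carries straight to that chain (now 36 days).
The critical path is still X→J→R→G; finish is now 36 days.

X, J, R, G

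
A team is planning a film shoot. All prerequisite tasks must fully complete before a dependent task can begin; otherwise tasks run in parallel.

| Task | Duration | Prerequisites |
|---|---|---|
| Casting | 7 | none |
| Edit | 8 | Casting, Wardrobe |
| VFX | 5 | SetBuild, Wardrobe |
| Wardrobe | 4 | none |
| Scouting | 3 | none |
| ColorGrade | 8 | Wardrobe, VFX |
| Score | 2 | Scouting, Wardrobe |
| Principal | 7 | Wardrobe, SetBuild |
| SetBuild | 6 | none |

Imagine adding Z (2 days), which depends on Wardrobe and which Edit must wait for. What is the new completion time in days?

Originally the project takes 19 days.
With Z inserted, Edit now waits for max(Casting, Wardrobe, Z).
New critical path: SetBuild→VFX→ColorGrade = 6+5+8 = 19 ⇒ 19 days.

19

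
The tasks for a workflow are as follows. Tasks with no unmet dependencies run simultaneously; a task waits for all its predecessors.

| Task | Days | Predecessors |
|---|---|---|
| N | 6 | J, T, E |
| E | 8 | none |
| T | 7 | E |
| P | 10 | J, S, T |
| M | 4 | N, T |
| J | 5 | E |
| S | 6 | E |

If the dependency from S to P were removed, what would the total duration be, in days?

25

With the dependency in place, E→T→N→M = 8+7+6+4 = 25 sets the finish at 25 days.
Dropping S→P doesn't change P's earliest start (15); another predecessor still binds.
After: E→T→N→M = 8+7+6+4 = 25 → 25 days.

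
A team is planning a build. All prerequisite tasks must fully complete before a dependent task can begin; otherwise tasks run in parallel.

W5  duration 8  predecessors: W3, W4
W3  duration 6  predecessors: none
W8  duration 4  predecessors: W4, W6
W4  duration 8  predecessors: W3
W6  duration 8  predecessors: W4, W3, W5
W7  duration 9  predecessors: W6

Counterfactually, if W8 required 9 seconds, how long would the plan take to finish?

39

As given, the longest chain is W3→W4→W5→W6→W7 = 6+8+8+8+9 = 39, so the finish is 39 seconds.
W8 has 5 seconds of float (longest path through it is 34).
No other chain overtakes it, so the finish is 39 seconds.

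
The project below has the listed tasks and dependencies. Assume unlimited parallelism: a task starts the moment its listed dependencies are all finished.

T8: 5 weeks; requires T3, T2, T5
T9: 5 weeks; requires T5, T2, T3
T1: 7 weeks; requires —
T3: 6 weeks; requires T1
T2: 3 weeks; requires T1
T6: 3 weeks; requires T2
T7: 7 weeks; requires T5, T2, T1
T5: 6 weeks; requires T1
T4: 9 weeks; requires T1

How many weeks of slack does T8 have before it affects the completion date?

Critical path: T1→T5→T7 = 7+6+7 = 20, so the finish is 20 weeks.
Longest path through T8: 18 weeks (earliest finish 18, latest finish 20).
Float = 20 − 18 = 2.

2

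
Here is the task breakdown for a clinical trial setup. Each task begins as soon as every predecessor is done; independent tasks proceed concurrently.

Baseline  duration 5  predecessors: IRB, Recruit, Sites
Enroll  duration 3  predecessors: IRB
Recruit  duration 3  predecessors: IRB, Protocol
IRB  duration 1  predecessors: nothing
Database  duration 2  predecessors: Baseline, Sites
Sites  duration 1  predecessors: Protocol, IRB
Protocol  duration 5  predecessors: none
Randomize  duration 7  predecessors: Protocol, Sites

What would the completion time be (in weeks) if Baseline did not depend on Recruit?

13

Original critical path: Protocol→Recruit→Baseline→Database = 5+3+5+2 = 15 ⇒ 15 weeks.
Without Recruit→Baseline, Baseline's earliest start moves from 8 to 6.
New critical path: Protocol→Sites→Randomize = 5+1+7 = 13 ⇒ 13 weeks.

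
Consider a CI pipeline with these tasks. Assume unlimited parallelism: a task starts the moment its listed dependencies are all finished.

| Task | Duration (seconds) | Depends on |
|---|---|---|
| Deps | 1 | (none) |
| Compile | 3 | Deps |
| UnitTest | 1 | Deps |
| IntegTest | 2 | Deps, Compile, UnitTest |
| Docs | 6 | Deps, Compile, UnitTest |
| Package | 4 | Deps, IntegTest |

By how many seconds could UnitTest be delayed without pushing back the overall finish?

2

Critical path: Deps→Compile→IntegTest→Package = 1+3+2+4 = 10, so the finish is 10 seconds.
UnitTest finishes as early as 2 and must finish by 4.
So UnitTest can slip 4 − 2 = 2 seconds.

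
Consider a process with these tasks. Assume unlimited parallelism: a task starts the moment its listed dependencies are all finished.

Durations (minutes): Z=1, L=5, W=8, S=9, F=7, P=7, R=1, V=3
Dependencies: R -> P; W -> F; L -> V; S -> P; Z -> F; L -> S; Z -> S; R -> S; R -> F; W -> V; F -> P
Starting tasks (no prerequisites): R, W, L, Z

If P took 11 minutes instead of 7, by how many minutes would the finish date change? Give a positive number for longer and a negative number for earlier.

Baseline: W→F→P = 8+7+7 = 22 → 22 minutes.
Since P is critical, the +4 change carries straight to that chain (now 26 minutes).
No other chain overtakes it, so the finish is 26 minutes.
Change in finish: 26 − 22 = +4 minutes.

4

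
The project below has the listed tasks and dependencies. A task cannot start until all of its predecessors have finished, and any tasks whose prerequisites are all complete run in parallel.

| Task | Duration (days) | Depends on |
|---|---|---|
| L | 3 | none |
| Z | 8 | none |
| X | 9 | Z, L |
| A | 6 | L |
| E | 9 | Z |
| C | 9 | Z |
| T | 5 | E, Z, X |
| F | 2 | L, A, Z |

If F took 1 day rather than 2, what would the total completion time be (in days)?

The binding path is Z→X→T = 8+9+5 = 22; finish at 22 days.
F has 11 days of float (longest path through it is 11).
The critical path is still Z→X→T; finish is now 22 days.

22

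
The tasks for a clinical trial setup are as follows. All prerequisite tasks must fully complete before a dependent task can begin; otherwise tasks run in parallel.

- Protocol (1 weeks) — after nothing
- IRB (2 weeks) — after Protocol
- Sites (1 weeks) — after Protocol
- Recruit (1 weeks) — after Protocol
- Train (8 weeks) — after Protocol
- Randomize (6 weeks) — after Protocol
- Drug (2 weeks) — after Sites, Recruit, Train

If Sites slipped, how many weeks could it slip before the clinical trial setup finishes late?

7

Critical path: Protocol→Train→Drug = 1+8+2 = 11, so the finish is 11 weeks.
The longest chain containing Sites totals 4 weeks.
Slack of Sites = 8 − 1 = 7 weeks.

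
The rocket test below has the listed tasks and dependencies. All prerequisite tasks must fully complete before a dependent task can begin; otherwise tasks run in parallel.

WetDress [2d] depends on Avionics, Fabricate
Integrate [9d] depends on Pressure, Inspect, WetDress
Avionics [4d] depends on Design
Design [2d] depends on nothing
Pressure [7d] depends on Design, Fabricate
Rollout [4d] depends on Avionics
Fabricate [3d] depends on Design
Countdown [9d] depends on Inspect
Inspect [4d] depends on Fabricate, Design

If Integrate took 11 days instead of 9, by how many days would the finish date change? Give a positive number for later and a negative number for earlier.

Critical path before the change: Design→Fabricate→Pressure→Integrate = 2+3+7+9 = 21 giving 21 days.
Integrate lies on that path, so at 11 days the path becomes 23 days.
The critical path is still Design→Fabricate→Pressure→Integrate; finish is now 23 days.
Change in finish: 23 − 21 = +2 days.

2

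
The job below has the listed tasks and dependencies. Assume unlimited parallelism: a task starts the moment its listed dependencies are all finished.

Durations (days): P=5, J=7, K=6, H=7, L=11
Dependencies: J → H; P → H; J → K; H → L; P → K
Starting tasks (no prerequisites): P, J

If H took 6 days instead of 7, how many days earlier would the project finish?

1

Baseline: J→H→L = 7+7+11 = 25 → 25 days.
H is on the critical path; changing it to 6 makes that path 24 days.
That remains the longest chain; total 24 days.
Change in finish: 24 − 25 = -1 days.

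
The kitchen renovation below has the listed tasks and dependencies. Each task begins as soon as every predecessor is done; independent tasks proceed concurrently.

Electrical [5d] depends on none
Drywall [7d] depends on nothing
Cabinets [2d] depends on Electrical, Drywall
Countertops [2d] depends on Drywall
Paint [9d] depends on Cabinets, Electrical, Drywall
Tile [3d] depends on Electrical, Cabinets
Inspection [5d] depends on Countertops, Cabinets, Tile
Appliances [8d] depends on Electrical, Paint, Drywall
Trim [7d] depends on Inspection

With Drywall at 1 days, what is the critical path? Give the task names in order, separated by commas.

Electrical, Cabinets, Paint, Appliances

Actual critical path: Drywall→Cabinets→Paint→Appliances = 7+2+9+8 = 26 ⇒ 26 days.
Since Drywall is critical, the -6 change carries straight to that chain (now 20 days).
Now Electrical→Cabinets→Paint→Appliances = 5+2+9+8 = 24 is longest, so the finish becomes 24 days.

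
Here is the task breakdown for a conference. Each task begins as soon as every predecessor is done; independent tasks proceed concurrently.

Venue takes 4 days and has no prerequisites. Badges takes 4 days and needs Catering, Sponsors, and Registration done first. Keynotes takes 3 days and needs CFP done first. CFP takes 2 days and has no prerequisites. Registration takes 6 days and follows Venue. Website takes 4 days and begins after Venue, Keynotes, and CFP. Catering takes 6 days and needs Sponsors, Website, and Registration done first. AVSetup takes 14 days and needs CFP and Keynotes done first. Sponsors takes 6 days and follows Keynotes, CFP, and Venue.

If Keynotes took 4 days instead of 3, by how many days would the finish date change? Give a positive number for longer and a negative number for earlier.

Actual critical path: CFP→Keynotes→Sponsors→Catering→Badges = 2+3+6+6+4 = 21 ⇒ 21 days.
Since Keynotes is critical, the +1 change carries straight to that chain (now 22 days).
No other chain overtakes it, so the finish is 22 days.
Change in finish: 22 − 21 = +1 days.

1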